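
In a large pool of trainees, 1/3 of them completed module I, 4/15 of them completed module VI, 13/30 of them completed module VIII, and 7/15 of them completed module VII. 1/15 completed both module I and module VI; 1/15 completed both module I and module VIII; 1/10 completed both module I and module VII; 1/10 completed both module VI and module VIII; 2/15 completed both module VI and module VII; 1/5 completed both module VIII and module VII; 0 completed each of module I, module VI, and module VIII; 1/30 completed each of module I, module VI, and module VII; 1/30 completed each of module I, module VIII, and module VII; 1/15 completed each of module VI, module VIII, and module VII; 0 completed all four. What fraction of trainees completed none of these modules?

Using inclusion–exclusion:
P(≥1) = 1/3 + 4/15 + 13/30 + 7/15 − 1/15 − 1/15 − 1/10 − 1/10 − 2/15 − 1/5 + 0 + 1/30 + 1/30 + 1/15 − 0 = 29/30
P(none) = 1 − 29/30 = 1/30

1/30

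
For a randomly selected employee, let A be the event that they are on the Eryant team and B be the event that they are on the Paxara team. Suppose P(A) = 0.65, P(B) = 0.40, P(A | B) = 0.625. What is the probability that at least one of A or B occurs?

P(A ∩ B) = P(B)·P(A|B) = 0.40 × 0.625 = 0.25
P(A ∪ B) = 0.65 + 0.40 − 0.25 = 0.80

0.80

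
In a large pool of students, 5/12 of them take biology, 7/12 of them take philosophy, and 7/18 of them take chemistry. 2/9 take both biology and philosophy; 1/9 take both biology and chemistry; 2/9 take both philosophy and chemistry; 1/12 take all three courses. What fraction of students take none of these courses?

1/12

By inclusion–exclusion:
P(at least one) = 5/12 + 7/12 + 7/18 − 2/9 − 1/9 − 2/9 + 1/12 = 11/12
P(none) = 1 − 11/12 = 1/12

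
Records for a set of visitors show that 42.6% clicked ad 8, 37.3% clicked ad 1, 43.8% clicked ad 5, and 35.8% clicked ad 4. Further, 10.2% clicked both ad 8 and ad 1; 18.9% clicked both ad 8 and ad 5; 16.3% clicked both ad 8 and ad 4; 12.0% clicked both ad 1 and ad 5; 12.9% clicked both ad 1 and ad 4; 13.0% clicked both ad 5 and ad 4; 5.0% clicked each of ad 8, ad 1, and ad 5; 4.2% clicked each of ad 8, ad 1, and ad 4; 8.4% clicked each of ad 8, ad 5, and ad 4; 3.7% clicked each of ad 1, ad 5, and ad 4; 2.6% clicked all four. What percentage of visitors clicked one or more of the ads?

By inclusion–exclusion:
P(union) = 42.6 + 37.3 + 43.8 + 35.8 − 10.2 − 18.9 − 16.3 − 12.0 − 12.9 − 13.0 + 5.0 + 4.2 + 8.4 + 3.7 − 2.6 = 94.9%

94.9%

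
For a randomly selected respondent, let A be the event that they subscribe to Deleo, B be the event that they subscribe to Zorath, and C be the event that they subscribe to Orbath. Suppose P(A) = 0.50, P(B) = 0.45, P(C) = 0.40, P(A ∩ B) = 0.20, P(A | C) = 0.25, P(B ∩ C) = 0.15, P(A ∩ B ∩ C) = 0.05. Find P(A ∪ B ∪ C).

0.95

P(A ∩ C) = P(C)·P(A|C) = 0.40 × 0.25 = 0.10
P(A ∪ B ∪ C) = 0.50 + 0.45 + 0.40 − 0.20 − 0.10 − 0.15 + 0.05 = 0.95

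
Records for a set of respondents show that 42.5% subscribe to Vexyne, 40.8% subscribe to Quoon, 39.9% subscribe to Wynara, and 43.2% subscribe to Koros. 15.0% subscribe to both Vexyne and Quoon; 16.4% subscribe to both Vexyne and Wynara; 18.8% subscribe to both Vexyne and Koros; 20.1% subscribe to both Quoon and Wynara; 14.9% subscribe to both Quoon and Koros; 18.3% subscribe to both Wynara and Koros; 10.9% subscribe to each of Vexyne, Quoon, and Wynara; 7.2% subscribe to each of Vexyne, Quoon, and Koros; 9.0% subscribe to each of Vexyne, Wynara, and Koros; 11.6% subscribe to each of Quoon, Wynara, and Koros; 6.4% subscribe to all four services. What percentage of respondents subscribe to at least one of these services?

95.2%

P(union) = 42.5 + 40.8 + 39.9 + 43.2 − 15.0 − 16.4 − 18.8 − 20.1 − 14.9 − 18.3 + 10.9 + 7.2 + 9.0 + 11.6 − 6.4 = 95.2%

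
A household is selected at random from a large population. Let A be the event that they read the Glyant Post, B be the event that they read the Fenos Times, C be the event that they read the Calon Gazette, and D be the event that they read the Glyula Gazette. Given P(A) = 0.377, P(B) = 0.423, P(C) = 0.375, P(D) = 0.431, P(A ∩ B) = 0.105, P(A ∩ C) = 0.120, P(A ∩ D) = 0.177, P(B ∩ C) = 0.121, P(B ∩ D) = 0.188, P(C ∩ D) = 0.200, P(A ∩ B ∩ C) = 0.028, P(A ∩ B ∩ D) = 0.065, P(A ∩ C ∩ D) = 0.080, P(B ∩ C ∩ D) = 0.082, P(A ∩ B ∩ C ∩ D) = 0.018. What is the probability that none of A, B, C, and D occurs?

0.068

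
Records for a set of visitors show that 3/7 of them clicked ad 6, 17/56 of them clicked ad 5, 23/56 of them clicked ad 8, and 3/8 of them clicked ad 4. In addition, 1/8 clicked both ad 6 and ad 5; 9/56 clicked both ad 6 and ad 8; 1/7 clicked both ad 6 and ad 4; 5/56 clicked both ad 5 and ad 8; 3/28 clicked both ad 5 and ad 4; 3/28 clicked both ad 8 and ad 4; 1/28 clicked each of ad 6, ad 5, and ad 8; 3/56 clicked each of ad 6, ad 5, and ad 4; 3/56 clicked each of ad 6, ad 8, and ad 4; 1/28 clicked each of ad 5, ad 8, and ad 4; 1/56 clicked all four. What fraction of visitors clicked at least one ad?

P(at least one) = 3/7 + 17/56 + 23/56 + 3/8 − 1/8 − 9/56 − 1/7 − 5/56 − 3/28 − 3/28 + 1/28 + 3/56 + 3/56 + 1/28 − 1/56 = 53/56

53/56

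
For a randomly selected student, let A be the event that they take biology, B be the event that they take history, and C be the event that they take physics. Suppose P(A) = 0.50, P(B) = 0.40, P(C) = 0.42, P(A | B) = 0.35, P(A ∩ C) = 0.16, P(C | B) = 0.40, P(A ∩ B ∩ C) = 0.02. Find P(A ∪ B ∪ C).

P(A ∩ B) = P(B)·P(A|B) = 0.40 × 0.35 = 0.14
P(B ∩ C) = P(B)·P(C|B) = 0.40 × 0.40 = 0.16
P(A ∪ B ∪ C) = 0.50 + 0.40 + 0.42 − 0.14 − 0.16 − 0.16 + 0.02 = 0.88

0.88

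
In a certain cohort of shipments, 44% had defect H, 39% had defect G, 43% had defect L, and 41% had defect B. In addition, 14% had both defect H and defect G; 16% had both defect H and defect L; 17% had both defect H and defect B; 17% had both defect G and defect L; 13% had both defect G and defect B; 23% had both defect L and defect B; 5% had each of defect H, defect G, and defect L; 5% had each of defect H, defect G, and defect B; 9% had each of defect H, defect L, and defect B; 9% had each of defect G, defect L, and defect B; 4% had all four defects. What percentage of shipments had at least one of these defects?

91%

P(≥1) = 44 + 39 + 43 + 41 − 14 − 16 − 17 − 17 − 13 − 23 + 5 + 5 + 9 + 9 − 4 = 91%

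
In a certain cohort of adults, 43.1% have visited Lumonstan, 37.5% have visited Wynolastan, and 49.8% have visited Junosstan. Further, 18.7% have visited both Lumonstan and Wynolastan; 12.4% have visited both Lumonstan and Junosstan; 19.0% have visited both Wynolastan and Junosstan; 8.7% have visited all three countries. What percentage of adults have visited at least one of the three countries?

89.0%

Inclusion–exclusion gives
P(at least one) = 43.1 + 37.5 + 49.8 − 18.7 − 12.4 − 19.0 + 8.7 = 89.0%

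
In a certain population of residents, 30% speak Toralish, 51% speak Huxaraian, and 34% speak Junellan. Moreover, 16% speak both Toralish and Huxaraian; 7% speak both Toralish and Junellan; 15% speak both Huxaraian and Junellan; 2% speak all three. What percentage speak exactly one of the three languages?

By inclusion–exclusion (exactly-one form):
P(exactly one) = 30 + 51 + 34 − 2·16 − 2·7 − 2·15 + 3·2 = 45%

45%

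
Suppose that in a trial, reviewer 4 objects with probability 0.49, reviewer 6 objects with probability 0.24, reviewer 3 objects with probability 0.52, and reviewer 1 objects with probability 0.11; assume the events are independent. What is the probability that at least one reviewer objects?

0.83441728

P(none) = (1 − 0.49) × (1 − 0.24) × (1 − 0.52) × (1 − 0.11) = 0.51 × 0.76 × 0.48 × 0.89 = 0.16558272
P(at least one) = 1 − 0.16558272 = 0.83441728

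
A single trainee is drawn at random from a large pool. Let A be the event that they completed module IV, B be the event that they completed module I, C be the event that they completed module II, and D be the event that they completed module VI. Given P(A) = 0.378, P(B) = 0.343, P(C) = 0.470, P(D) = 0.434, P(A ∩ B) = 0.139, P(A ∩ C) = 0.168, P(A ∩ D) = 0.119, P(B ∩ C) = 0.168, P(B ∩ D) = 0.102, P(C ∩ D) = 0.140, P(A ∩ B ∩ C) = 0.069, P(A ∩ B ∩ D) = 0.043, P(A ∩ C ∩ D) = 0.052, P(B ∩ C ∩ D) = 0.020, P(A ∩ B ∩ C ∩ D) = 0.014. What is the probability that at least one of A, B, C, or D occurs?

0.959

By inclusion–exclusion:
P(A ∪ B ∪ C ∪ D) = 0.378 + 0.343 + 0.470 + 0.434 − 0.139 − 0.168 − 0.119 − 0.168 − 0.102 − 0.140 + 0.069 + 0.043 + 0.052 + 0.020 − 0.014 = 0.959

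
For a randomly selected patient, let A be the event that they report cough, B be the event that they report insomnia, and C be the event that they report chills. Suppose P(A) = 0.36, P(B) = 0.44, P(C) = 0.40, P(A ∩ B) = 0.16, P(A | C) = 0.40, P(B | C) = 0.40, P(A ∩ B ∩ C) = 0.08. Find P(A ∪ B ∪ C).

P(A ∩ C) = P(C)·P(A|C) = 0.40 × 0.40 = 0.16
P(B ∩ C) = P(C)·P(B|C) = 0.40 × 0.40 = 0.16
P(A ∪ B ∪ C) = 0.36 + 0.44 + 0.40 − 0.16 − 0.16 − 0.16 + 0.08 = 0.80

0.80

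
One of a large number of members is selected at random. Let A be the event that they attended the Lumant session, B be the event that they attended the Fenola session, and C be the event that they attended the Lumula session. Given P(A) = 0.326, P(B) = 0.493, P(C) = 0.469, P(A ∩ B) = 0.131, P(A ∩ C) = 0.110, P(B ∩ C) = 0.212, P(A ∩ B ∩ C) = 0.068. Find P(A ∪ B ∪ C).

0.903

P(A ∪ B ∪ C) = 0.326 + 0.493 + 0.469 − 0.131 − 0.110 − 0.212 + 0.068 = 0.903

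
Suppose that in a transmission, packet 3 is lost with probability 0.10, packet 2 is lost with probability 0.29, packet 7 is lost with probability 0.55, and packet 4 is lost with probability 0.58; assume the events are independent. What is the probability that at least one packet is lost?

0.879229

P(none) = (1 − 0.10) × (1 − 0.29) × (1 − 0.55) × (1 − 0.58) = 0.90 × 0.71 × 0.45 × 0.42 = 0.120771
P(at least one) = 1 − 0.120771 = 0.879229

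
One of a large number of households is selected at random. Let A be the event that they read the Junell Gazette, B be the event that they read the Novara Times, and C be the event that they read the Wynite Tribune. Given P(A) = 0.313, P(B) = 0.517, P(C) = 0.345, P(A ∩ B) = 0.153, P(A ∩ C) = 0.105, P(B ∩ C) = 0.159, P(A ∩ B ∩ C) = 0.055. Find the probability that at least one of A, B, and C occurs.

0.813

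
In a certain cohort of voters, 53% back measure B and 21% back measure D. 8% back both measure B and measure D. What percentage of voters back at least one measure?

66%

P(at least one) = 53 + 21 − 8 = 66%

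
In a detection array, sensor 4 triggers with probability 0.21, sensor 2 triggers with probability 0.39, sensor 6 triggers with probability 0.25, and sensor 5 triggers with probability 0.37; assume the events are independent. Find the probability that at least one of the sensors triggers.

0.77230225

P(none) = (1 − 0.21) × (1 − 0.39) × (1 − 0.25) × (1 − 0.37) = 0.79 × 0.61 × 0.75 × 0.63 = 0.22769775
P(at least one) = 1 − 0.22769775 = 0.77230225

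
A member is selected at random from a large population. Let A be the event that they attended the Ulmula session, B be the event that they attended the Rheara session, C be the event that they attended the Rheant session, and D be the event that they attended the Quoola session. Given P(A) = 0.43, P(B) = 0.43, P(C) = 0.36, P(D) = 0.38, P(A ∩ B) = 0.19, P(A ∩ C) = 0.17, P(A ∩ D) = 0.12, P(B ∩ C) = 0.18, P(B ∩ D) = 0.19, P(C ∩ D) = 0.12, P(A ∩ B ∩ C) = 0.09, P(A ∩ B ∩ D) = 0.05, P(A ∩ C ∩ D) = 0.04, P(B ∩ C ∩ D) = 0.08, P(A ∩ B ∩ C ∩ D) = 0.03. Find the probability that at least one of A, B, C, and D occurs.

By inclusion-exclusion,
P(A ∪ B ∪ C ∪ D) = 0.43 + 0.43 + 0.36 + 0.38 − 0.19 − 0.17 − 0.12 − 0.18 − 0.19 − 0.12 + 0.09 + 0.05 + 0.04 + 0.08 − 0.03 = 0.86

0.86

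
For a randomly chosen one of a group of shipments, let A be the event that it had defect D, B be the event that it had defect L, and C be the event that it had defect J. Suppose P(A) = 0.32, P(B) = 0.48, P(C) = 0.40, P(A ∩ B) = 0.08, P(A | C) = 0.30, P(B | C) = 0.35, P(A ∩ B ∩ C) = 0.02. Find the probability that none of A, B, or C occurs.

0.12

P(A ∩ C) = P(C)·P(A|C) = 0.40 × 0.30 = 0.12
P(B ∩ C) = P(C)·P(B|C) = 0.40 × 0.35 = 0.14
By inclusion–exclusion:
P(A ∪ B ∪ C) = 0.32 + 0.48 + 0.40 − 0.08 − 0.12 − 0.14 + 0.02 = 0.88
P(none) = 1 − 0.88 = 0.12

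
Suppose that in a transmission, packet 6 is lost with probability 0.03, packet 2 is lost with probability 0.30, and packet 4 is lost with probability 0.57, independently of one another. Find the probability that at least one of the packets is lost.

0.70803

P(none) = (1 − 0.03) × (1 − 0.30) × (1 − 0.57) = 0.97 × 0.70 × 0.43 = 0.29197
P(at least one) = 1 − 0.29197 = 0.70803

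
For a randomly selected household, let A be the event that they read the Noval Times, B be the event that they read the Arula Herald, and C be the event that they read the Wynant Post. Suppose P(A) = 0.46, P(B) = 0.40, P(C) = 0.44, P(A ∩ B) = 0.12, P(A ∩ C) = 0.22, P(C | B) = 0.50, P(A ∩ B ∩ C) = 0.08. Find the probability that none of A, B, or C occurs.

P(B ∩ C) = P(B)·P(C|B) = 0.40 × 0.50 = 0.20
P(A ∪ B ∪ C) = 0.46 + 0.40 + 0.44 − 0.12 − 0.22 − 0.20 + 0.08 = 0.84
P(none) = 1 − 0.84 = 0.16

0.16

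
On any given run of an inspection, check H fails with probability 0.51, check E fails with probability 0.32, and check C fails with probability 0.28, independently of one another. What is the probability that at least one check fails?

Since the events are independent, P(none) is the product of the individual non-occurrence probabilities.
P(none) = (1 − 0.51) × (1 − 0.32) × (1 − 0.28) = 0.49 × 0.68 × 0.72 = 0.239904
P(at least one) = 1 − 0.239904 = 0.760096

0.760096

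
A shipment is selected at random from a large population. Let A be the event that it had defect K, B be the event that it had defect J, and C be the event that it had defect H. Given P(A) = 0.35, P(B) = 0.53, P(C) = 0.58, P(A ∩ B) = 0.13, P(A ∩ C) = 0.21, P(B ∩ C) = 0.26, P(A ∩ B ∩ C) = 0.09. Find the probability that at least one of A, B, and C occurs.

0.95

Using inclusion–exclusion:
P(A ∪ B ∪ C) = 0.35 + 0.53 + 0.58 − 0.13 − 0.21 − 0.26 + 0.09 = 0.95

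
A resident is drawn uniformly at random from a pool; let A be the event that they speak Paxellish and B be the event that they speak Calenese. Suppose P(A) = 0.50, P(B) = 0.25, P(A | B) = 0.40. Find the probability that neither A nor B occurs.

P(A ∩ B) = P(B)·P(A|B) = 0.25 × 0.40 = 0.10
P(A ∪ B) = 0.50 + 0.25 − 0.10 = 0.65
P(none) = 1 − 0.65 = 0.35

0.35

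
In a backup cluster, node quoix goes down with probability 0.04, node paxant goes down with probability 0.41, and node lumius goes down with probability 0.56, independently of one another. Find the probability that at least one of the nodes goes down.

P(none) = (1 − 0.04) × (1 − 0.41) × (1 − 0.56) = 0.96 × 0.59 × 0.44 = 0.249216
P(at least one) = 1 − 0.249216 = 0.750784

0.750784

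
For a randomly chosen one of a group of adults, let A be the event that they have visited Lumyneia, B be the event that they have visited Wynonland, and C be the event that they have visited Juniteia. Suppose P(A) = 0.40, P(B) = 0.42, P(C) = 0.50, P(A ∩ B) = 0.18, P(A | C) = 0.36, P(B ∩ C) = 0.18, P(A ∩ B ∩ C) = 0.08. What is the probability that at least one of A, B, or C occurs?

0.86

P(A ∩ C) = P(C)·P(A|C) = 0.50 × 0.36 = 0.18
Apply inclusion-exclusion:
P(A ∪ B ∪ C) = 0.40 + 0.42 + 0.50 − 0.18 − 0.18 − 0.18 + 0.08 = 0.86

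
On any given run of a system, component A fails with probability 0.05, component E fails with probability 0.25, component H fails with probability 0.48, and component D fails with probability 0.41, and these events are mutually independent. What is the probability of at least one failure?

0.781405

P(none) = (1 − 0.05) × (1 − 0.25) × (1 − 0.48) × (1 − 0.41) = 0.95 × 0.75 × 0.52 × 0.59 = 0.218595
P(at least one) = 1 − 0.218595 = 0.781405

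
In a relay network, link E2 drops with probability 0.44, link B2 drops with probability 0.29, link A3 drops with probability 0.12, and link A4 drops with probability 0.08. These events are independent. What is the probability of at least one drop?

P(none) = (1 − 0.44) × (1 − 0.29) × (1 − 0.12) × (1 − 0.08) = 0.56 × 0.71 × 0.88 × 0.92 = 0.32189696
P(at least one) = 1 − 0.32189696 = 0.67810304

0.67810304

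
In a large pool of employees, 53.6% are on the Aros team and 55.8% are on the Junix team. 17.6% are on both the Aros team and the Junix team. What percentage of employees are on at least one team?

91.8%

By inclusion-exclusion,
P(at least one) = 53.6 + 55.8 − 17.6 = 91.8%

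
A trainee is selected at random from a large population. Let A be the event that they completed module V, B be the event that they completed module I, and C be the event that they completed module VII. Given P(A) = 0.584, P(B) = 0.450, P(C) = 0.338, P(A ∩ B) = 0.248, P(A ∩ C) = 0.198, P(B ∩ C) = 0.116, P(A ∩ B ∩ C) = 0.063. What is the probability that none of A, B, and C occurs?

P(A ∪ B ∪ C) = 0.584 + 0.450 + 0.338 − 0.248 − 0.198 − 0.116 + 0.063 = 0.873
P(none) = 1 − 0.873 = 0.127

0.127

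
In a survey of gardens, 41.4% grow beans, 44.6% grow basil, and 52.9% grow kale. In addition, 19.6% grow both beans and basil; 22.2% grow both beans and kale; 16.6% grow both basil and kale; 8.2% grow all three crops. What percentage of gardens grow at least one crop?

88.7%

By inclusion–exclusion:
P(at least one) = 41.4 + 44.6 + 52.9 − 19.6 − 22.2 − 16.6 + 8.2 = 88.7%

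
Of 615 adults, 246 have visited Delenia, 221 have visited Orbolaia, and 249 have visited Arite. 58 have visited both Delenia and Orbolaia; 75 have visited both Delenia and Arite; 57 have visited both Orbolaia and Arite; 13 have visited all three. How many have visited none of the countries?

76

By inclusion-exclusion,
|at least one| = 246 + 221 + 249 − 58 − 75 − 57 + 13 = 539
None: 615 − 539 = 76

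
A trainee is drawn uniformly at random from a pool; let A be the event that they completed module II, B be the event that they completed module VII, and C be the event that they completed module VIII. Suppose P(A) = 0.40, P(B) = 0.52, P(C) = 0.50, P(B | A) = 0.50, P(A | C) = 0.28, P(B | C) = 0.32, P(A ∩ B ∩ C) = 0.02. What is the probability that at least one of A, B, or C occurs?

P(A ∩ B) = P(A)·P(B|A) = 0.40 × 0.50 = 0.20
P(A ∩ C) = P(C)·P(A|C) = 0.50 × 0.28 = 0.14
P(B ∩ C) = P(C)·P(B|C) = 0.50 × 0.32 = 0.16
Using inclusion–exclusion:
P(A ∪ B ∪ C) = 0.40 + 0.52 + 0.50 − 0.20 − 0.14 − 0.16 + 0.02 = 0.94

0.94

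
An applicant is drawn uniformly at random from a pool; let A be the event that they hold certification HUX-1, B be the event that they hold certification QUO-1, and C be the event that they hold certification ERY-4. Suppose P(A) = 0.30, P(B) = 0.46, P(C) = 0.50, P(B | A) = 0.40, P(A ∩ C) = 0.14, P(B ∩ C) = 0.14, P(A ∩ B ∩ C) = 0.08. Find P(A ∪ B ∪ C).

P(A ∩ B) = P(A)·P(B|A) = 0.30 × 0.40 = 0.12
By inclusion–exclusion:
P(A ∪ B ∪ C) = 0.30 + 0.46 + 0.50 − 0.12 − 0.14 − 0.14 + 0.08 = 0.94

0.94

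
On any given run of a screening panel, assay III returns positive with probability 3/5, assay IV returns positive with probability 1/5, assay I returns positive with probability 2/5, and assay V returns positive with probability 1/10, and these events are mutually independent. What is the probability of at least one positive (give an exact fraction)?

P(none) = (1 − 3/5) × (1 − 1/5) × (1 − 2/5) × (1 − 1/10) = 2/5 × 4/5 × 3/5 × 9/10 = 108/625
P(at least one) = 1 − 108/625 = 517/625

517/625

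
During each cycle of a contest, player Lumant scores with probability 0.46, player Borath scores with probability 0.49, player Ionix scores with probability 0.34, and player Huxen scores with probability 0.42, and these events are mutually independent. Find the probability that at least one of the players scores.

P(none) = (1 − 0.46) × (1 − 0.49) × (1 − 0.34) × (1 − 0.42) = 0.54 × 0.51 × 0.66 × 0.58 = 0.10542312
P(at least one) = 1 − 0.10542312 = 0.89457688

0.89457688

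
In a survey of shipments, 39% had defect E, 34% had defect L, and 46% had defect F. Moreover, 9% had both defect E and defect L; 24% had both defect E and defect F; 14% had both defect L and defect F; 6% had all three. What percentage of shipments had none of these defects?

Using inclusion–exclusion:
P(union) = 39 + 34 + 46 − 9 − 24 − 14 + 6 = 78%
P(none) = 100% − 78% = 22%

22%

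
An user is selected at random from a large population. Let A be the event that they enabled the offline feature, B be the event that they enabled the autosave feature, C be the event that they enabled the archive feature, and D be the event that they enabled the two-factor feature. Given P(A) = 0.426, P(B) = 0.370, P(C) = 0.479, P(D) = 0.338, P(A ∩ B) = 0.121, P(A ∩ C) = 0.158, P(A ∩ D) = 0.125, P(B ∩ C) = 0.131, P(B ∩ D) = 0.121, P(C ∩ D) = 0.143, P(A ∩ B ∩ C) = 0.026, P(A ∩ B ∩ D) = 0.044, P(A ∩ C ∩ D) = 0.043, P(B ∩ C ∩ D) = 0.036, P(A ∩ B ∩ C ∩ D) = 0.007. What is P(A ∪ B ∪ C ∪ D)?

By inclusion-exclusion,
P(A ∪ B ∪ C ∪ D) = 0.426 + 0.370 + 0.479 + 0.338 − 0.121 − 0.158 − 0.125 − 0.131 − 0.121 − 0.143 + 0.026 + 0.044 + 0.043 + 0.036 − 0.007 = 0.956

0.956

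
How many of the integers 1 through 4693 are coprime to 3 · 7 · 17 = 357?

Apply inclusion-exclusion:
⌊4693/3⌋ + ⌊4693/7⌋ + ⌊4693/17⌋ − ⌊4693/21⌋ − ⌊4693/51⌋ − ⌊4693/119⌋ + ⌊4693/357⌋ = 1564 + 670 + 276 − 223 − 92 − 39 + 13 = 2169
4693 − 2169 = 2524

2524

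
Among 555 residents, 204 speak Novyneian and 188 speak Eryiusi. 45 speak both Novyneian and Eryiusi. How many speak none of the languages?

|union| = 204 + 188 − 45 = 347
None: 555 − 347 = 208

208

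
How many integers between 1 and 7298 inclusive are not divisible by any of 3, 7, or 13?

3851

floor(7298/3) + floor(7298/7) + floor(7298/13) − floor(7298/21) − floor(7298/39) − floor(7298/91) + floor(7298/273) = 2432 + 1042 + 561 − 347 − 187 − 80 + 26 = 3447
7298 − 3447 = 3851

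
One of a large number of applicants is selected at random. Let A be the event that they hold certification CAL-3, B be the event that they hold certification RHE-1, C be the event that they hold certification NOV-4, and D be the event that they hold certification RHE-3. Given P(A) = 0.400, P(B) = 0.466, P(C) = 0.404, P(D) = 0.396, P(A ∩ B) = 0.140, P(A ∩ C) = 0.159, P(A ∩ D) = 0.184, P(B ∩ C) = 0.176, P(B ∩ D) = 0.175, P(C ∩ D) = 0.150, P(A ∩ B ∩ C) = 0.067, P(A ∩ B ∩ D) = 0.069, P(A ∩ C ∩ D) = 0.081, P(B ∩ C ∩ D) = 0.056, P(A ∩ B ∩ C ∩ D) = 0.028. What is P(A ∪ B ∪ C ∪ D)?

P(A ∪ B ∪ C ∪ D) = 0.400 + 0.466 + 0.404 + 0.396 − 0.140 − 0.159 − 0.184 − 0.176 − 0.175 − 0.150 + 0.067 + 0.069 + 0.081 + 0.056 − 0.028 = 0.927

0.927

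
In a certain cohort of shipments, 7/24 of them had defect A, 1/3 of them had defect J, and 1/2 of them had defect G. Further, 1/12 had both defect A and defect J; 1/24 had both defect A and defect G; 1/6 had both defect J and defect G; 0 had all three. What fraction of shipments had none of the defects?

Apply inclusion-exclusion:
P(≥1) = 7/24 + 1/3 + 1/2 − 1/12 − 1/24 − 1/6 + 0 = 5/6
P(none) = 1 − 5/6 = 1/6

1/6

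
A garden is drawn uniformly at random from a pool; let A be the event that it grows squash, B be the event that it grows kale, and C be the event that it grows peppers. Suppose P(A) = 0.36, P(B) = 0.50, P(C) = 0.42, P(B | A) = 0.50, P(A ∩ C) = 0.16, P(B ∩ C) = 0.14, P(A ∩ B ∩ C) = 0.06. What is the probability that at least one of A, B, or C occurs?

P(A ∩ B) = P(A)·P(B|A) = 0.36 × 0.50 = 0.18
Apply inclusion-exclusion:
P(A ∪ B ∪ C) = 0.36 + 0.50 + 0.42 − 0.18 − 0.16 − 0.14 + 0.06 = 0.86

0.86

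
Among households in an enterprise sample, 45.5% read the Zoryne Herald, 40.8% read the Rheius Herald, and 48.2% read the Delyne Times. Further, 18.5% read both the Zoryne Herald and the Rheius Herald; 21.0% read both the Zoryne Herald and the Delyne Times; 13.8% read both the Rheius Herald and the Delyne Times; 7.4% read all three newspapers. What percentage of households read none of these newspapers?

P(≥1) = 45.5 + 40.8 + 48.2 − 18.5 − 21.0 − 13.8 + 7.4 = 88.6%
P(none) = 100% − 88.6% = 11.4%

11.4%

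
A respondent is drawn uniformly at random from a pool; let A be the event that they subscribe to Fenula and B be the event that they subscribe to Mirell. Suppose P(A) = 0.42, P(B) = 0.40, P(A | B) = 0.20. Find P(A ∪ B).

P(A ∩ B) = P(B)·P(A|B) = 0.40 × 0.20 = 0.08
By inclusion–exclusion:
P(A ∪ B) = 0.42 + 0.40 − 0.08 = 0.74

0.74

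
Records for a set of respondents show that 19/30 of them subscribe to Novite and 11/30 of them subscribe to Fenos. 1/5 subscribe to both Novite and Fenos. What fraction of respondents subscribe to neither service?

P(≥1) = 19/30 + 11/30 − 1/5 = 4/5
P(none) = 1 − 4/5 = 1/5

1/5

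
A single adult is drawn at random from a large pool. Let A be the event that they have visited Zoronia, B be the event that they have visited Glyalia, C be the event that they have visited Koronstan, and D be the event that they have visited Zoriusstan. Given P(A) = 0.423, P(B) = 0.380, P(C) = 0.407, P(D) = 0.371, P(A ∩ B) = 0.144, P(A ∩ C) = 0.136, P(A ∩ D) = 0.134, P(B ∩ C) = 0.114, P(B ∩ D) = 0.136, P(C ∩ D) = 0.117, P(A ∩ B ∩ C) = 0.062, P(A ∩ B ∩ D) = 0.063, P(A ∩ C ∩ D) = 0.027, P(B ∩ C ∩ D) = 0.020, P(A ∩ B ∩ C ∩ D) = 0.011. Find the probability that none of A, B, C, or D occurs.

By inclusion–exclusion:
P(A ∪ B ∪ C ∪ D) = 0.423 + 0.380 + 0.407 + 0.371 − 0.144 − 0.136 − 0.134 − 0.114 − 0.136 − 0.117 + 0.062 + 0.063 + 0.027 + 0.020 − 0.011 = 0.961
P(none) = 1 − 0.961 = 0.039

0.039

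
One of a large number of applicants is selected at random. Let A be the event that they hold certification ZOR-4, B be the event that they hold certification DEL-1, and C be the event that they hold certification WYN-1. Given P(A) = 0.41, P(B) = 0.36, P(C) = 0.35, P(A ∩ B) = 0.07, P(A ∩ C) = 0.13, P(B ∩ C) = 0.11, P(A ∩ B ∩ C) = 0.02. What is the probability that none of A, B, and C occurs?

0.17

By inclusion–exclusion:
P(A ∪ B ∪ C) = 0.41 + 0.36 + 0.35 − 0.07 − 0.13 − 0.11 + 0.02 = 0.83
P(none) = 1 − 0.83 = 0.17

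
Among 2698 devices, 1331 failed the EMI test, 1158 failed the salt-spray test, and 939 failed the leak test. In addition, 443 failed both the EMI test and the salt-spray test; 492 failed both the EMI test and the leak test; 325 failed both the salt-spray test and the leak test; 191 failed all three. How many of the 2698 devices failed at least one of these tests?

Apply inclusion-exclusion:
|at least one| = 1331 + 1158 + 939 − 443 − 492 − 325 + 191 = 2359

2359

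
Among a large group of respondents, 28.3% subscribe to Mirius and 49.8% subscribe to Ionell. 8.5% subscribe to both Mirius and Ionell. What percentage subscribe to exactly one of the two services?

61.1%

By inclusion–exclusion (exactly-one form):
P(exactly one) = 28.3 + 49.8 − 2·8.5 = 61.1%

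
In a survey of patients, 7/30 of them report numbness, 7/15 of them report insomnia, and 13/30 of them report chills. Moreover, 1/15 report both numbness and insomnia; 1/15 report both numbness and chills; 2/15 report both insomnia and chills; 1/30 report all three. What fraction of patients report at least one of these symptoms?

Using inclusion–exclusion:
P(union) = 7/30 + 7/15 + 13/30 − 1/15 − 1/15 − 2/15 + 1/30 = 9/10

9/10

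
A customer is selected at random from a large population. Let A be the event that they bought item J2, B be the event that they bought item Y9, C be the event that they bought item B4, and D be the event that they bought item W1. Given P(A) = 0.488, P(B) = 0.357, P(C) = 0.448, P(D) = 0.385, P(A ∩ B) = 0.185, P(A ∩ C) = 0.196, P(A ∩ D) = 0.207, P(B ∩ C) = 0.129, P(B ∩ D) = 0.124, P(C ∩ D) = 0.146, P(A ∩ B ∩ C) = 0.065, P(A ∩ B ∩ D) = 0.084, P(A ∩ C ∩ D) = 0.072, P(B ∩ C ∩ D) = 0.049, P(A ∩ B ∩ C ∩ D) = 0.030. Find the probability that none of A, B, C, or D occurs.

0.069

Using inclusion–exclusion:
P(A ∪ B ∪ C ∪ D) = 0.488 + 0.357 + 0.448 + 0.385 − 0.185 − 0.196 − 0.207 − 0.129 − 0.124 − 0.146 + 0.065 + 0.084 + 0.072 + 0.049 − 0.030 = 0.931
P(none) = 1 − 0.931 = 0.069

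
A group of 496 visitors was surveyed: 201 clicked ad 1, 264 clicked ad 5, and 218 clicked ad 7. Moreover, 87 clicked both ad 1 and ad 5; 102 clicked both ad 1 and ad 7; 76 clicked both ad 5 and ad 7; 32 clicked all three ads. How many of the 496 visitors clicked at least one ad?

Apply inclusion-exclusion:
|at least one| = 201 + 264 + 218 − 87 − 102 − 76 + 32 = 450

450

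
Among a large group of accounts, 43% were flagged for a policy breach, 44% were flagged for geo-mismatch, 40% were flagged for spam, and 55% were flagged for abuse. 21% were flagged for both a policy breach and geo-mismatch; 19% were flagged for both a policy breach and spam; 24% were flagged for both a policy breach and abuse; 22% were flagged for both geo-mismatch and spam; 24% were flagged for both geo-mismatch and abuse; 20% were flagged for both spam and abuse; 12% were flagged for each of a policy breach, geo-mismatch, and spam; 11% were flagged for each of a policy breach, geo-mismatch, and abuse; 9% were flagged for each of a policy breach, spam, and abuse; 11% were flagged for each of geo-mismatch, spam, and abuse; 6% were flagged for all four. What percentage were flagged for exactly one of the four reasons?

27%

P(exactly one) = 43 + 44 + 40 + 55 − 2·21 − 2·19 − 2·24 − 2·22 − 2·24 − 2·20 + 3·12 + 3·11 + 3·9 + 3·11 − 4·6 = 27%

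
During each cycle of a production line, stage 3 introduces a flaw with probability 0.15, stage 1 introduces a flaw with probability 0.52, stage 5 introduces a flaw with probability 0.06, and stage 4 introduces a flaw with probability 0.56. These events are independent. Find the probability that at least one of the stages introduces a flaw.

0.8312512

Since the events are independent, P(none) is the product of the individual non-occurrence probabilities.
P(none) = (1 − 0.15) × (1 − 0.52) × (1 − 0.06) × (1 − 0.56) = 0.85 × 0.48 × 0.94 × 0.44 = 0.1687488
P(at least one) = 1 − 0.1687488 = 0.8312512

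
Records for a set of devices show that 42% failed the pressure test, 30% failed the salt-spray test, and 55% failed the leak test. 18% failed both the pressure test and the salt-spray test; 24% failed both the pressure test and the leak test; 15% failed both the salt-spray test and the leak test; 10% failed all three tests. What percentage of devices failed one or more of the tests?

Apply inclusion-exclusion:
P(at least one) = 42 + 30 + 55 − 18 − 24 − 15 + 10 = 80%

80%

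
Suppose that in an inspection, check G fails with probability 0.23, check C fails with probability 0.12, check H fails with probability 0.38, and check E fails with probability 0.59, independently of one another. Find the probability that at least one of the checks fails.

0.82775408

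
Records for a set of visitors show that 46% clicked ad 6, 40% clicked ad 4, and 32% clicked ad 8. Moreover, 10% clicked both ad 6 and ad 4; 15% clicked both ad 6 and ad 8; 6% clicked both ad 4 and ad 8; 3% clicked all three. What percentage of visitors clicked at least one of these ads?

90%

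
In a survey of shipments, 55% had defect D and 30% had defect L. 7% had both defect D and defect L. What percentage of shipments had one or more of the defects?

By inclusion-exclusion,
P(union) = 55 + 30 − 7 = 78%

78%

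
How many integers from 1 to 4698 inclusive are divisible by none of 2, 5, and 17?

2349 + 939 + 276 − 469 − 138 − 55 + 27 = 2929
4698 − 2929 = 1769

1769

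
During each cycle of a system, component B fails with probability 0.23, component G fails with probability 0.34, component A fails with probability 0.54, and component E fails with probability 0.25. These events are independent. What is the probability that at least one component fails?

0.824671

P(none) = (1 − 0.23) × (1 − 0.34) × (1 − 0.54) × (1 − 0.25) = 0.77 × 0.66 × 0.46 × 0.75 = 0.175329
P(at least one) = 1 − 0.175329 = 0.824671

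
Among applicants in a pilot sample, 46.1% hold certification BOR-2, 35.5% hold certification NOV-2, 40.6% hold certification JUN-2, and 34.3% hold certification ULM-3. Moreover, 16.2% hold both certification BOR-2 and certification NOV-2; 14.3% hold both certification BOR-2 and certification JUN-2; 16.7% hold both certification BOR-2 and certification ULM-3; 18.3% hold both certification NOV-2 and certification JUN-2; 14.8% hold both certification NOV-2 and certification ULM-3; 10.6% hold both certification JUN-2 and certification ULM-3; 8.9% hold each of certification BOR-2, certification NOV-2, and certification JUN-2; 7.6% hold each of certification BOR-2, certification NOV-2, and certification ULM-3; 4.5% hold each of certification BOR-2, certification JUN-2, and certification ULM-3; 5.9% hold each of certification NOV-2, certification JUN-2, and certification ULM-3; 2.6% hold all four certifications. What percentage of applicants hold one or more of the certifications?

P(at least one) = 46.1 + 35.5 + 40.6 + 34.3 − 16.2 − 14.3 − 16.7 − 18.3 − 14.8 − 10.6 + 8.9 + 7.6 + 4.5 + 5.9 − 2.6 = 89.9%

89.9%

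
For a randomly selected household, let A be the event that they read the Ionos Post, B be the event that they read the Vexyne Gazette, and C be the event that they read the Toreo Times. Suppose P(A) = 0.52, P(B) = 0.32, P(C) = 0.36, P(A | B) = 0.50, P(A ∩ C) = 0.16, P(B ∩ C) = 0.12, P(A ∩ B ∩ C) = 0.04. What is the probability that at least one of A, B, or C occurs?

0.80

P(A ∩ B) = P(B)·P(A|B) = 0.32 × 0.50 = 0.16
P(A ∪ B ∪ C) = 0.52 + 0.32 + 0.36 − 0.16 − 0.16 − 0.12 + 0.04 = 0.80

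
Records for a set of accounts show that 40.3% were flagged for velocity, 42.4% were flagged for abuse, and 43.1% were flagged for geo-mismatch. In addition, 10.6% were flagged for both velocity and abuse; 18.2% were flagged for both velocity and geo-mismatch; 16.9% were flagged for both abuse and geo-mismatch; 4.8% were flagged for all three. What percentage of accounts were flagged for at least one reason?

84.9%

Inclusion–exclusion gives
P(union) = 40.3 + 42.4 + 43.1 − 10.6 − 18.2 − 16.9 + 4.8 = 84.9%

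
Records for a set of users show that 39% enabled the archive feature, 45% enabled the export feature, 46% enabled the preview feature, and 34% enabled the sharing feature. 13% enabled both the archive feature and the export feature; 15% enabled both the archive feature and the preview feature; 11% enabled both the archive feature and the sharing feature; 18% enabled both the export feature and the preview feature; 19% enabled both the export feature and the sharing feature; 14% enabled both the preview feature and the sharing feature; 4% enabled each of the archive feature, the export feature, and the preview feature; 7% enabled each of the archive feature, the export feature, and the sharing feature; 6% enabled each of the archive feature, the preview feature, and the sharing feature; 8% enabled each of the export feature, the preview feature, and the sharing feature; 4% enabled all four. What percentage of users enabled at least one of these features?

95%

P(union) = 39 + 45 + 46 + 34 − 13 − 15 − 11 − 18 − 19 − 14 + 4 + 7 + 6 + 8 − 4 = 95%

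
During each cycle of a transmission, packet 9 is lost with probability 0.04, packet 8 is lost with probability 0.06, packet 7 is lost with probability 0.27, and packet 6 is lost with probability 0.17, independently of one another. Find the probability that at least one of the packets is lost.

Independence gives P(none) = ∏(1 − pᵢ).
P(none) = (1 − 0.04) × (1 − 0.06) × (1 − 0.27) × (1 − 0.17) = 0.96 × 0.94 × 0.73 × 0.83 = 0.54676416
P(at least one) = 1 − 0.54676416 = 0.45323584

0.45323584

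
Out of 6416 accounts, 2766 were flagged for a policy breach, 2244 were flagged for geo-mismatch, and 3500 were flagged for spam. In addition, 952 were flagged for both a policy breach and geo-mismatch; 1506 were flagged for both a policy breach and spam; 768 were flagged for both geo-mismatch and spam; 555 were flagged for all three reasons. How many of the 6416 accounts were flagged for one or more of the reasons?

|at least one| = 2766 + 2244 + 3500 − 952 − 1506 − 768 + 555 = 5839

5839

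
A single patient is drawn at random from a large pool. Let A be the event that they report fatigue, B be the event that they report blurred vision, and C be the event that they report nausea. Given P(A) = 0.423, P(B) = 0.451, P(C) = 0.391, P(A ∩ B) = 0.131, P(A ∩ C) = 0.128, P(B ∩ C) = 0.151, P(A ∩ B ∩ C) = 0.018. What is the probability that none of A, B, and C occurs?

0.127

By inclusion-exclusion,
P(A ∪ B ∪ C) = 0.423 + 0.451 + 0.391 − 0.131 − 0.128 − 0.151 + 0.018 = 0.873
P(none) = 1 − 0.873 = 0.127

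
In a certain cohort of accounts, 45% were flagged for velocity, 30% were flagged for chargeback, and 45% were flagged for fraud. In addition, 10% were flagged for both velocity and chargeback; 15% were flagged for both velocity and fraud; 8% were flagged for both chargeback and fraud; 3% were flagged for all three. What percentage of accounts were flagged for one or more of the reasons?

P(≥1) = 45 + 30 + 45 − 10 − 15 − 8 + 3 = 90%

90%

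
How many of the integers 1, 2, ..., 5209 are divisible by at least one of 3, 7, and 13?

2461

1736 + 744 + 400 − 248 − 133 − 57 + 19 = 2461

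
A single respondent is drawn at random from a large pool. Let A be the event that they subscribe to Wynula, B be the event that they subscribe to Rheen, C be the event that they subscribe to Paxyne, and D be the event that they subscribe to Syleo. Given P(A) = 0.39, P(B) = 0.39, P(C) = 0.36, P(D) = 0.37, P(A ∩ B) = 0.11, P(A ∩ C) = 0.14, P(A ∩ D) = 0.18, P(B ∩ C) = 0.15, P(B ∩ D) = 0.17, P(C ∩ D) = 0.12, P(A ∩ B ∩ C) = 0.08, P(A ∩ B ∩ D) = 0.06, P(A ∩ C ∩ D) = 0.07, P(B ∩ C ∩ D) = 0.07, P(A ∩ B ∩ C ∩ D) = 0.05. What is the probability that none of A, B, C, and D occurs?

0.13

P(A ∪ B ∪ C ∪ D) = 0.39 + 0.39 + 0.36 + 0.37 − 0.11 − 0.14 − 0.18 − 0.15 − 0.17 − 0.12 + 0.08 + 0.06 + 0.07 + 0.07 − 0.05 = 0.87
P(none) = 1 − 0.87 = 0.13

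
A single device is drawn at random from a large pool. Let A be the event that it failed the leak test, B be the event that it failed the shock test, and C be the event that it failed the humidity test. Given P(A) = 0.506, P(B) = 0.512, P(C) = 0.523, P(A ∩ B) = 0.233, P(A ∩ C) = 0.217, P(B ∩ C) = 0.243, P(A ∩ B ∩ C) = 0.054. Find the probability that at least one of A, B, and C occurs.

Inclusion–exclusion gives
P(A ∪ B ∪ C) = 0.506 + 0.512 + 0.523 − 0.233 − 0.217 − 0.243 + 0.054 = 0.902

0.902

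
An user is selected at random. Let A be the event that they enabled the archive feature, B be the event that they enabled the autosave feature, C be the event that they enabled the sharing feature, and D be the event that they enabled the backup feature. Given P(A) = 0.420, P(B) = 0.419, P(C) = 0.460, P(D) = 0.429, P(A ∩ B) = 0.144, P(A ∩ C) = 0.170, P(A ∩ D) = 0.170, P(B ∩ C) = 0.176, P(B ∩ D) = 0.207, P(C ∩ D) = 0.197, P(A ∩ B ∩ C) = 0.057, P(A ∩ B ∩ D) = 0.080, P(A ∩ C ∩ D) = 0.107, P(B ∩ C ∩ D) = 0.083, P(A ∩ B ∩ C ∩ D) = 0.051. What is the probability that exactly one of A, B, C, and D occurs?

By inclusion–exclusion (exactly-one form):
P(exactly one) = 0.420 + 0.419 + 0.460 + 0.429 − 2·0.144 − 2·0.170 − 2·0.170 − 2·0.176 − 2·0.207 − 2·0.197 + 3·0.057 + 3·0.080 + 3·0.107 + 3·0.083 − 4·0.051 = 0.377

0.377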